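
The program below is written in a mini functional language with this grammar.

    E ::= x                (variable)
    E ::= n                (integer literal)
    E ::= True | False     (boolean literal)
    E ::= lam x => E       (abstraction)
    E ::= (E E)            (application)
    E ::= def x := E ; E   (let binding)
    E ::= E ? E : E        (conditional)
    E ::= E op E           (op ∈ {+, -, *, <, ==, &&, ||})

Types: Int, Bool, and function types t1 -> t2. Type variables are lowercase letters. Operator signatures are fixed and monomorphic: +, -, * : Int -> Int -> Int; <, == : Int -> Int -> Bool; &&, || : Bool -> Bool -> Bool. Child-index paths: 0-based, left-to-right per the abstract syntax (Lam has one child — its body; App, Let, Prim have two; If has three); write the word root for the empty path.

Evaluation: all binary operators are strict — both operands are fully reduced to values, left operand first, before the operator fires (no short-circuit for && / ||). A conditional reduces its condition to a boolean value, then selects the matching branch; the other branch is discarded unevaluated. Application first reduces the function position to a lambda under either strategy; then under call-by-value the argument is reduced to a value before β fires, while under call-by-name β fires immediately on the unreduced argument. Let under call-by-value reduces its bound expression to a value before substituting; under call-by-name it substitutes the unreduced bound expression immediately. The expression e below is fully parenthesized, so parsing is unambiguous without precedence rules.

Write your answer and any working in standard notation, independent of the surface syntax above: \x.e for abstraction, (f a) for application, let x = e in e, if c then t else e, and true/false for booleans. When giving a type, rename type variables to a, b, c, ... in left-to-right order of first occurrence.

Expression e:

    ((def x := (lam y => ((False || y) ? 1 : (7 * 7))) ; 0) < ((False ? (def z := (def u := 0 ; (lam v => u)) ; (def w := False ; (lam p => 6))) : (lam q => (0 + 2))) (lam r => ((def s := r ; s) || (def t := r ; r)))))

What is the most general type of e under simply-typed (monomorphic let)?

Answer: Bool

Derivation:
  unify Bool ~ Bool
y : a
  unify a ~ Bool
  unify Bool ~ Bool
  unify Int ~ Int
  unify Int ~ Int
  unify Int ~ Int
\y._ : Bool -> Int
let x : Bool -> Int
  unify Int ~ Int
  unify Bool ~ Bool
let u : Int
u : Int
\v._ : b -> Int
let z : b -> Int
let w : Bool
\p._ : c -> Int
  unify Int ~ Int
  unify Int ~ Int
\q._ : d -> Int
  unify c -> Int ~ d -> Int
  unify c ~ d
  unify Int ~ Int
r : e
let s : e
s : e
  unify e ~ Bool
r : Bool
let t : Bool
r : Bool
  unify Bool ~ Bool
\r._ : Bool -> Bool
  unify d -> Int ~ (Bool -> Bool) -> f
  unify d ~ Bool -> Bool
  unify Int ~ f
_ _ : Int
  unify Int ~ Int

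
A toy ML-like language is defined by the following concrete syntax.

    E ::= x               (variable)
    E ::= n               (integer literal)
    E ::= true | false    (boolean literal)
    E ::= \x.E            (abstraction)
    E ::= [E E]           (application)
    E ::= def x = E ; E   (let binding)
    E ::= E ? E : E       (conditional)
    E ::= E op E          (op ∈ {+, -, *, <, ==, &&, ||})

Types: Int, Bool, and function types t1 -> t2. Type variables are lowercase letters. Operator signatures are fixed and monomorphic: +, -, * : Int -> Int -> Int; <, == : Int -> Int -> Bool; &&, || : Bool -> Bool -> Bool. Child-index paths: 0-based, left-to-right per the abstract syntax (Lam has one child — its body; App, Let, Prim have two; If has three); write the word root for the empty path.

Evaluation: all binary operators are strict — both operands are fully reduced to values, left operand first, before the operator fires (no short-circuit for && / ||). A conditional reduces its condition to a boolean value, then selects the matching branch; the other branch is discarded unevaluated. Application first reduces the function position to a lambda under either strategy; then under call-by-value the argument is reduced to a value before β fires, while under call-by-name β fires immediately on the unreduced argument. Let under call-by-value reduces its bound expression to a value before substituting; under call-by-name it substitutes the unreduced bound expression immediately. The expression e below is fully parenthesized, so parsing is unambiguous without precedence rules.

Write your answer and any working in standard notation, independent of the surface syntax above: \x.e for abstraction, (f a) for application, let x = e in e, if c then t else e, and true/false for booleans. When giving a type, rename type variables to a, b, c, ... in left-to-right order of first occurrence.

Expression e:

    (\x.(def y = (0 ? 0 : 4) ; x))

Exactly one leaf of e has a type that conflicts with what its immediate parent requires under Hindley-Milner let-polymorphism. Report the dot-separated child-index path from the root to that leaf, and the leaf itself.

Answer: 0.0.0 : 0

Derivation:
  unify Int ~ Bool
  FAIL: mismatch Int ~ Bool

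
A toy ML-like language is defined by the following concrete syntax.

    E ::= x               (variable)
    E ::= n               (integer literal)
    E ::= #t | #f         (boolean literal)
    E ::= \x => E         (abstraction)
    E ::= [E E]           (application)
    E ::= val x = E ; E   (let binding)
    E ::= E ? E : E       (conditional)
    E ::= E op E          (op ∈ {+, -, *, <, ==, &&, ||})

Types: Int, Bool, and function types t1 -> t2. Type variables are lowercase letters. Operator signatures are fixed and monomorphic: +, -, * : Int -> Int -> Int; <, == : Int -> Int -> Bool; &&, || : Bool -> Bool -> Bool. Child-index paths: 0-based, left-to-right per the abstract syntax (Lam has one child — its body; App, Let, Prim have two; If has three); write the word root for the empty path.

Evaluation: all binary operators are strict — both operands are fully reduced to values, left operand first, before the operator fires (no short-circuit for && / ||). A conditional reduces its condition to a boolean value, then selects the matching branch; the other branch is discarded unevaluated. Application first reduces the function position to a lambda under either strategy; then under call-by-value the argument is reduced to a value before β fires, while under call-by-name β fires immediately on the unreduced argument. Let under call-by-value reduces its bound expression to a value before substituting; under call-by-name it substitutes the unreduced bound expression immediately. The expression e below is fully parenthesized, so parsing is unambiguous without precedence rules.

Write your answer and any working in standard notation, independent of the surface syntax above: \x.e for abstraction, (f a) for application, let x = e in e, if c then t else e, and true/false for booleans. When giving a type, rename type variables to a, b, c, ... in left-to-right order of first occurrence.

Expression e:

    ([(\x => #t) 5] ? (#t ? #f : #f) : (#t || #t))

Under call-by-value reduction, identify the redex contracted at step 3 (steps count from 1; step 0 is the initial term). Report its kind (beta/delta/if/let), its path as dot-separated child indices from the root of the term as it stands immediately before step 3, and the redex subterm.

Answer: if at root : (if true then false else false)

Derivation:
step 0: (if ((\x.true) 5) then (if true then false else false) else (true || true))
step 1: [beta@0] (if true then (if true then false else false) else (true || true))
step 2: [if@root] (if true then false else false)
step 3: [if@root] false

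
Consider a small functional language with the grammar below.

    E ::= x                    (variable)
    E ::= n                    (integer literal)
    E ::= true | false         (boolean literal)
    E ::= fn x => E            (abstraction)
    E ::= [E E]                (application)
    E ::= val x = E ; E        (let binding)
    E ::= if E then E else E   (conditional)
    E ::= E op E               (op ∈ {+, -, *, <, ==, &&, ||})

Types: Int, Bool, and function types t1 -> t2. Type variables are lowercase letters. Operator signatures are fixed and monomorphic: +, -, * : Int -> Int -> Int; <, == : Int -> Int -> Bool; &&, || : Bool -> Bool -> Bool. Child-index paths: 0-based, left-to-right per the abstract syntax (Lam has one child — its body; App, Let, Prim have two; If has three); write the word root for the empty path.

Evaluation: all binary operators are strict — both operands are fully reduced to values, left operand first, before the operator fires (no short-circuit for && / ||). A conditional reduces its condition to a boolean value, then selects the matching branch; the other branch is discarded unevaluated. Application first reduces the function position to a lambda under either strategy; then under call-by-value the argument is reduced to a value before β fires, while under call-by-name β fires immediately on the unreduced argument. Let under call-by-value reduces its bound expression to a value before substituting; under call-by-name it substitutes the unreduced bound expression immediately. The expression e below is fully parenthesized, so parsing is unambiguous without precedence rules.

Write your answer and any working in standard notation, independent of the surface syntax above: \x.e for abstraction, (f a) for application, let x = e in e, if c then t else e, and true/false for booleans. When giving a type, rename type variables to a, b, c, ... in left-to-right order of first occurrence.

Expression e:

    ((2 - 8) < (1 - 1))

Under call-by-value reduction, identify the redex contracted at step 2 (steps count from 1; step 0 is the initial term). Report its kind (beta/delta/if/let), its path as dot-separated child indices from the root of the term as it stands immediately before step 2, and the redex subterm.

Answer: delta at 1 : (1 - 1)

Derivation:
step 0: ((2 - 8) < (1 - 1))
step 1: [delta@0] (-6 < (1 - 1))
step 2: [delta@1] (-6 < 0)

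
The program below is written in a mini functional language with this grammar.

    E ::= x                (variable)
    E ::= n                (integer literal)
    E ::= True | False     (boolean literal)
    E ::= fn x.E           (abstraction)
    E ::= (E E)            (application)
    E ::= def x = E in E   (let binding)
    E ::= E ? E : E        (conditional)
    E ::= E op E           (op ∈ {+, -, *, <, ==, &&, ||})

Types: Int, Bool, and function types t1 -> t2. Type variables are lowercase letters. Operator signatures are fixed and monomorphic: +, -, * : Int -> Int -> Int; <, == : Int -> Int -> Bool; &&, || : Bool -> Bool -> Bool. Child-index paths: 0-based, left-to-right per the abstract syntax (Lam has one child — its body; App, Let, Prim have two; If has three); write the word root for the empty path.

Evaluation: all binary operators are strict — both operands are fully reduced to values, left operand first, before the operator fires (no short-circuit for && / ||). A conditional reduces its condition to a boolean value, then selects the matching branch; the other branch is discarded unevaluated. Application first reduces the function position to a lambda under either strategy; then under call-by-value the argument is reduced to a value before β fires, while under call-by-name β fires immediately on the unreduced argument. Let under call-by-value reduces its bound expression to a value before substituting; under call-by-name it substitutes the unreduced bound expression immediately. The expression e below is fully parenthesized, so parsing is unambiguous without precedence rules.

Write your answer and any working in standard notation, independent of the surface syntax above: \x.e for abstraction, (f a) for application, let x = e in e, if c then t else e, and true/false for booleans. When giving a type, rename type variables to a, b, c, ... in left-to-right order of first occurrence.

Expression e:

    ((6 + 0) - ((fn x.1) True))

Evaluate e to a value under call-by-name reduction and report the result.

Derivation:
step 0: ((6 + 0) - ((\x.1) true))
step 1: [delta@0] (6 - ((\x.1) true))
step 2: [beta@1] (6 - 1)
step 3: [delta@root] 5

Answer: 5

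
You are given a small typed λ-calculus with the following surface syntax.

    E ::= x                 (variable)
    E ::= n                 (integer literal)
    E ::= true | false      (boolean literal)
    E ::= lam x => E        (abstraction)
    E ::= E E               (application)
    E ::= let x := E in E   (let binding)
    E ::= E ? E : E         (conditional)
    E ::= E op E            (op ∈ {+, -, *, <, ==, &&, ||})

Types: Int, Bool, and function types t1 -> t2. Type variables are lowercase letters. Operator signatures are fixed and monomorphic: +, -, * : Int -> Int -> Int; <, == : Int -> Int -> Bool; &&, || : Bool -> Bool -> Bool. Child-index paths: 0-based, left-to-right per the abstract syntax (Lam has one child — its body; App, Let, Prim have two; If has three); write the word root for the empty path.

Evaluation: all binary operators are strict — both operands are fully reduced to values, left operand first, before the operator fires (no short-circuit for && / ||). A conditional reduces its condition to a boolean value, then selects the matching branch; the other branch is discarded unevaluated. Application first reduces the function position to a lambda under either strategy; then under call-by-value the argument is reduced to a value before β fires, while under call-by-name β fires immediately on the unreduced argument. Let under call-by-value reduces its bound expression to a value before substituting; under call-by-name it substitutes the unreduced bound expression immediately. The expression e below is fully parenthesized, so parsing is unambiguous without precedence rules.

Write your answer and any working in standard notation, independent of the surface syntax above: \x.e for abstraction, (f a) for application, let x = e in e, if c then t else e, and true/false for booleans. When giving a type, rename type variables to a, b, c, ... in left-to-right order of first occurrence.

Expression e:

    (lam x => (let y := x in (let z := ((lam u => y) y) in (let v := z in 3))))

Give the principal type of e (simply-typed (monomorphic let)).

Answer: a -> Int

Working:
x : a
let y : a
y : a
\u._ : b -> a
y : a
  unify b -> a ~ a -> c
  unify b ~ a
  unify a ~ c
_ _ : c
let z : c
z : c
let v : c
\x._ : c -> Int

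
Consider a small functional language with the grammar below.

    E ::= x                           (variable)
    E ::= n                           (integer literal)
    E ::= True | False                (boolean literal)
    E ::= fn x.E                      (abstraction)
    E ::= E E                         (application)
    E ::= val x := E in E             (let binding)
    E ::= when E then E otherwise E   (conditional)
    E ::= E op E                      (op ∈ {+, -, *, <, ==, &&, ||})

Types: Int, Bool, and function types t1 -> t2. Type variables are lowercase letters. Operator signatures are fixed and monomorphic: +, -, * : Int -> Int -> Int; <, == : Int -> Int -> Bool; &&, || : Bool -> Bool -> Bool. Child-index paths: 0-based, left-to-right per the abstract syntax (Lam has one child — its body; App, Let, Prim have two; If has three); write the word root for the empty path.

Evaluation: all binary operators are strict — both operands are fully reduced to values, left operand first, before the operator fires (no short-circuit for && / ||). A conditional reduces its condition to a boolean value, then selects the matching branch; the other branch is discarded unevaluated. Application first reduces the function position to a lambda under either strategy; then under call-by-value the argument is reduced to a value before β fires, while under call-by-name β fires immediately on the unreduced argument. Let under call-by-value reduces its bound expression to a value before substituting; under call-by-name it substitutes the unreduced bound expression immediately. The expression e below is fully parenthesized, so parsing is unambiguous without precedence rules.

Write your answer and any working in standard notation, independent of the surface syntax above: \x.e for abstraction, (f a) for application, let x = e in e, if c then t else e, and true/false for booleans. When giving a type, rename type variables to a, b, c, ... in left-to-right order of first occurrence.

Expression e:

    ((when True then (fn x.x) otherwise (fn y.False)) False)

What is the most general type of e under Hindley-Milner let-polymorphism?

Answer: Bool

Trace:
  unify Bool ~ Bool
x : a
\x._ : a -> a
\y._ : b -> Bool
  unify a -> a ~ b -> Bool
  unify a ~ b
  unify b ~ Bool
  unify Bool -> Bool ~ Bool -> c
  unify Bool ~ Bool
  unify Bool ~ c
_ _ : Bool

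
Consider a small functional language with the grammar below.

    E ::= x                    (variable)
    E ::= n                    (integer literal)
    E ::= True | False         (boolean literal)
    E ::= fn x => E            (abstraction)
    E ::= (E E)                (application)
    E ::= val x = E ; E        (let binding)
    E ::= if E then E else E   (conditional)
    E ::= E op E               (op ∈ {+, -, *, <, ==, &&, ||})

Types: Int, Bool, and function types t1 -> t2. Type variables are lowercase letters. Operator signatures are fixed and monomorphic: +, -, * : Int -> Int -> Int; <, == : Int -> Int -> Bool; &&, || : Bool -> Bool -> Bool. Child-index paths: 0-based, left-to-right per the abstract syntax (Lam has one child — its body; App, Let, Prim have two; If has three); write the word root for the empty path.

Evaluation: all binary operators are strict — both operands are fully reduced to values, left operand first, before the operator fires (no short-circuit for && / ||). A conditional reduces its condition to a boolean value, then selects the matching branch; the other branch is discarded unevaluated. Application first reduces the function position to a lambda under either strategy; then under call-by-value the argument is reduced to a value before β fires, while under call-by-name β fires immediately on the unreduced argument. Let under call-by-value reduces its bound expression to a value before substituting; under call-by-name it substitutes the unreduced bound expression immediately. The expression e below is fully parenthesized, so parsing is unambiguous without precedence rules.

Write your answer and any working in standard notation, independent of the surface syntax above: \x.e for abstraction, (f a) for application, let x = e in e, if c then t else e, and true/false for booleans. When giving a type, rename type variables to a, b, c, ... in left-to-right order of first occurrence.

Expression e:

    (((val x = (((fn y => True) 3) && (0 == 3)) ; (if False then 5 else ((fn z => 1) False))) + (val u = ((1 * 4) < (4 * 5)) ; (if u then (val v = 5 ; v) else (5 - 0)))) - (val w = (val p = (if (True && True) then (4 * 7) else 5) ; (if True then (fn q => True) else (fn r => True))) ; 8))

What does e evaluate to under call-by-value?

Trace:
step 0: (((let x = (((\y.true) 3) && (0 == 3)) in (if false then 5 else ((\z.1) false))) + (let u = ((1 * 4) < (4 * 5)) in (if u then (let v = 5 in v) else (5 - 0)))) - (let w = (let p = (if (true && true) then (4 * 7) else 5) in (if true then (\q.true) else (\r.true))) in 8))
step 1: [beta@0.0.0.0] (((let x = (true && (0 == 3)) in (if false then 5 else ((\z.1) false))) + (let u = ((1 * 4) < (4 * 5)) in (if u then (let v = 5 in v) else (5 - 0)))) - (let w = (let p = (if (true && true) then (4 * 7) else 5) in (if true then (\q.true) else (\r.true))) in 8))
step 2: [delta@0.0.0.1] (((let x = (true && false) in (if false then 5 else ((\z.1) false))) + (let u = ((1 * 4) < (4 * 5)) in (if u then (let v = 5 in v) else (5 - 0)))) - (let w = (let p = (if (true && true) then (4 * 7) else 5) in (if true then (\q.true) else (\r.true))) in 8))
step 3: [delta@0.0.0] (((let x = false in (if false then 5 else ((\z.1) false))) + (let u = ((1 * 4) < (4 * 5)) in (if u then (let v = 5 in v) else (5 - 0)))) - (let w = (let p = (if (true && true) then (4 * 7) else 5) in (if true then (\q.true) else (\r.true))) in 8))
step 4: [let@0.0] (((if false then 5 else ((\z.1) false)) + (let u = ((1 * 4) < (4 * 5)) in (if u then (let v = 5 in v) else (5 - 0)))) - (let w = (let p = (if (true && true) then (4 * 7) else 5) in (if true then (\q.true) else (\r.true))) in 8))
step 5: [if@0.0] ((((\z.1) false) + (let u = ((1 * 4) < (4 * 5)) in (if u then (let v = 5 in v) else (5 - 0)))) - (let w = (let p = (if (true && true) then (4 * 7) else 5) in (if true then (\q.true) else (\r.true))) in 8))
step 6: [beta@0.0] ((1 + (let u = ((1 * 4) < (4 * 5)) in (if u then (let v = 5 in v) else (5 - 0)))) - (let w = (let p = (if (true && true) then (4 * 7) else 5) in (if true then (\q.true) else (\r.true))) in 8))
step 7: [delta@0.1.0.0] ((1 + (let u = (4 < (4 * 5)) in (if u then (let v = 5 in v) else (5 - 0)))) - (let w = (let p = (if (true && true) then (4 * 7) else 5) in (if true then (\q.true) else (\r.true))) in 8))
step 8: [delta@0.1.0.1] ((1 + (let u = (4 < 20) in (if u then (let v = 5 in v) else (5 - 0)))) - (let w = (let p = (if (true && true) then (4 * 7) else 5) in (if true then (\q.true) else (\r.true))) in 8))
step 9: [delta@0.1.0] ((1 + (let u = true in (if u then (let v = 5 in v) else (5 - 0)))) - (let w = (let p = (if (true && true) then (4 * 7) else 5) in (if true then (\q.true) else (\r.true))) in 8))
step 10: [let@0.1] ((1 + (if true then (let v = 5 in v) else (5 - 0))) - (let w = (let p = (if (true && true) then (4 * 7) else 5) in (if true then (\q.true) else (\r.true))) in 8))
step 11: [if@0.1] ((1 + (let v = 5 in v)) - (let w = (let p = (if (true && true) then (4 * 7) else 5) in (if true then (\q.true) else (\r.true))) in 8))
step 12: [let@0.1] ((1 + 5) - (let w = (let p = (if (true && true) then (4 * 7) else 5) in (if true then (\q.true) else (\r.true))) in 8))
step 13: [delta@0] (6 - (let w = (let p = (if (true && true) then (4 * 7) else 5) in (if true then (\q.true) else (\r.true))) in 8))
step 14: [delta@1.0.0.0] (6 - (let w = (let p = (if true then (4 * 7) else 5) in (if true then (\q.true) else (\r.true))) in 8))
step 15: [if@1.0.0] (6 - (let w = (let p = (4 * 7) in (if true then (\q.true) else (\r.true))) in 8))
step 16: [delta@1.0.0] (6 - (let w = (let p = 28 in (if true then (\q.true) else (\r.true))) in 8))
step 17: [let@1.0] (6 - (let w = (if true then (\q.true) else (\r.true)) in 8))
step 18: [if@1.0] (6 - (let w = (\q.true) in 8))
step 19: [let@1] (6 - 8)
step 20: [delta@root] -2

Answer: -2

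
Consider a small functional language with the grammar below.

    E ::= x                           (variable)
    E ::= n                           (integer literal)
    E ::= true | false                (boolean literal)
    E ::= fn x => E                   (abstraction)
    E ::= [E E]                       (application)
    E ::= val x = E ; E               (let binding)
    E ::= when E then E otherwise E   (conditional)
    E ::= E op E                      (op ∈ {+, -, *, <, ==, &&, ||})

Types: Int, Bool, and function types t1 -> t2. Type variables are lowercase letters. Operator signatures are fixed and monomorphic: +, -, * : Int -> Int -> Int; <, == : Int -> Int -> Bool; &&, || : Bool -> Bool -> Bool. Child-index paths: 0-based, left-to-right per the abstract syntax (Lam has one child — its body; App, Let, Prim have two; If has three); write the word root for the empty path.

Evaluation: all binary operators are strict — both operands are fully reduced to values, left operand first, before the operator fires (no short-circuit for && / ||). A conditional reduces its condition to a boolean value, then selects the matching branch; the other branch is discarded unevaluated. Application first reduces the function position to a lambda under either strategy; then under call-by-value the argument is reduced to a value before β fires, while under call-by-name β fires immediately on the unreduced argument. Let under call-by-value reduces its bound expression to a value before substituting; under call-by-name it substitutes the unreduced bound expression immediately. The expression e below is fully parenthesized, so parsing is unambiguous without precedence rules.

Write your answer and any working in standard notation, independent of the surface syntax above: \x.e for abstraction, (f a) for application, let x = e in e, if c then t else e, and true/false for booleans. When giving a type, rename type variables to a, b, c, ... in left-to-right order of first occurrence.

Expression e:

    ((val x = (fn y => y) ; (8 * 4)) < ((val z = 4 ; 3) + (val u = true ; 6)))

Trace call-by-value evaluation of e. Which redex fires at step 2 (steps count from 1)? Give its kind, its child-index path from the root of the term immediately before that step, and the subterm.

Working:
step 0: ((let x = (\y.y) in (8 * 4)) < ((let z = 4 in 3) + (let u = true in 6)))
step 1: [let@0] ((8 * 4) < ((let z = 4 in 3) + (let u = true in 6)))
step 2: [delta@0] (32 < ((let z = 4 in 3) + (let u = true in 6)))

Answer: delta at 0 : (8 * 4)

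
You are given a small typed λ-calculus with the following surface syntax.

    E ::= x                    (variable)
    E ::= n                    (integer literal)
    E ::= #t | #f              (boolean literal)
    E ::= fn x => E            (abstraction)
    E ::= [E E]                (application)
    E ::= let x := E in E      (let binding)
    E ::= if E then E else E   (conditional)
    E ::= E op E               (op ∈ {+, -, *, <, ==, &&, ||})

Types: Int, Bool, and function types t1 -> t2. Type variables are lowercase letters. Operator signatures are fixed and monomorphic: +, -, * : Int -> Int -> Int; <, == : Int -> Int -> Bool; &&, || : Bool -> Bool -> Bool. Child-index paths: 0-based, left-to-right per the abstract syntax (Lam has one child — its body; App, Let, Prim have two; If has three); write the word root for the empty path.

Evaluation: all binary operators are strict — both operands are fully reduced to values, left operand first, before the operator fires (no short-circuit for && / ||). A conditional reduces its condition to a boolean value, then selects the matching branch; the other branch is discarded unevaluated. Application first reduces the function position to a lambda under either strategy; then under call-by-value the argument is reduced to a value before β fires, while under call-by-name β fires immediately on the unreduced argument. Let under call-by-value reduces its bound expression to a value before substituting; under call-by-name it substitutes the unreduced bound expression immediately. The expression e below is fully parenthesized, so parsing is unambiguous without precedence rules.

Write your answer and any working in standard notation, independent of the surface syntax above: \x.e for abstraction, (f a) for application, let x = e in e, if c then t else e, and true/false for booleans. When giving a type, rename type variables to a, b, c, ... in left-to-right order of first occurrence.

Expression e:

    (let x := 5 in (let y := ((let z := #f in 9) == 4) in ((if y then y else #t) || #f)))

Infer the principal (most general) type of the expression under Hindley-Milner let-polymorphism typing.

Answer: Bool

Working:
let x : Int
let z : Bool
  unify Int ~ Int
  unify Int ~ Int
let y : Bool
y : Bool
  unify Bool ~ Bool
y : Bool
  unify Bool ~ Bool
  unify Bool ~ Bool
  unify Bool ~ Bool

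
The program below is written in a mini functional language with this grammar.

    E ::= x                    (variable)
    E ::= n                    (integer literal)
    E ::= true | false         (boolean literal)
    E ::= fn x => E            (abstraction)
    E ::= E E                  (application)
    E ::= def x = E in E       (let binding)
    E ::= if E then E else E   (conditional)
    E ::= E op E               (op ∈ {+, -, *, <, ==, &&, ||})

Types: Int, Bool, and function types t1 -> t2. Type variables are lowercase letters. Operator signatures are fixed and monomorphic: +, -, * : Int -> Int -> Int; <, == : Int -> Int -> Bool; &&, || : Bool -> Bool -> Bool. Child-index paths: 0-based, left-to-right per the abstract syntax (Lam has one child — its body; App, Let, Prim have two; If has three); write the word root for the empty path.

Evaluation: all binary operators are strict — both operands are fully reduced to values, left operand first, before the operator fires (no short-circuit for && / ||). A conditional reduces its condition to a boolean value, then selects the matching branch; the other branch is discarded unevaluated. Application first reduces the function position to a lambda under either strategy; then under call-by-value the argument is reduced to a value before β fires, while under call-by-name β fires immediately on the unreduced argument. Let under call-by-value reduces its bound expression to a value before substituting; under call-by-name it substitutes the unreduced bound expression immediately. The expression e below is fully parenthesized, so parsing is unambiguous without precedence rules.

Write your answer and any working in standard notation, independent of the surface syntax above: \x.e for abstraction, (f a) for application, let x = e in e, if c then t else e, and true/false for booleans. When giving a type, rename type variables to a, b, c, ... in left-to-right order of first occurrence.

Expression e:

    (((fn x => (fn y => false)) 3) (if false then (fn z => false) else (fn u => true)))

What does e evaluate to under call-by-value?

Trace:
step 0: (((\x.(\y.false)) 3) (if false then (\z.false) else (\u.true)))
step 1: [beta@0] ((\y.false) (if false then (\z.false) else (\u.true)))
step 2: [if@1] ((\y.false) (\u.true))
step 3: [beta@root] false

Answer: false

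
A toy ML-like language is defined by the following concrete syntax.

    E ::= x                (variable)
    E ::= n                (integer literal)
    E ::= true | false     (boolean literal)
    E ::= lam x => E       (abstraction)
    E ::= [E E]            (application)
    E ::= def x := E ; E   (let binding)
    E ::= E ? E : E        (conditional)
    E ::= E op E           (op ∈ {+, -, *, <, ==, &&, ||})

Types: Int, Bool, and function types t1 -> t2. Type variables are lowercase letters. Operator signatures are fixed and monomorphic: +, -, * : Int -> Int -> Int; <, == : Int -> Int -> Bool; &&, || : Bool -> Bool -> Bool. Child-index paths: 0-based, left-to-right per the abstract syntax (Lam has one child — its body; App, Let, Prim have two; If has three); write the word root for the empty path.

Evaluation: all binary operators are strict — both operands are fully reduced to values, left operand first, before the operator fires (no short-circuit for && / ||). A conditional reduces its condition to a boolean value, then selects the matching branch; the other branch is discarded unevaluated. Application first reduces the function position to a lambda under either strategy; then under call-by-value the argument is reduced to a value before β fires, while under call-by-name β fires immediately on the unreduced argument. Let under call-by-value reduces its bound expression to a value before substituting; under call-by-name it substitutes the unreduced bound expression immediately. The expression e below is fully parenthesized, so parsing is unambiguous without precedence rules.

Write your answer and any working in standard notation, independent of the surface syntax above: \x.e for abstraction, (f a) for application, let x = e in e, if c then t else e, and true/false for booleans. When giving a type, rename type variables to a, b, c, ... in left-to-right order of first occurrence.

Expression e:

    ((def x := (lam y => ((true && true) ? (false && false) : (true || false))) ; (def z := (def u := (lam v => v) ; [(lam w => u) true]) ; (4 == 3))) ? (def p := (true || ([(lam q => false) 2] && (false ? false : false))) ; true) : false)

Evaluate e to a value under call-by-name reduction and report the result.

Answer: false

Derivation:
step 0: (if (let x = (\y.(if (true && true) then (false && false) else (true || false))) in (let z = (let u = (\v.v) in ((\w.u) true)) in (4 == 3))) then (let p = (true || (((\q.false) 2) && (if false then false else false))) in true) else false)
step 1: [let@0] (if (let z = (let u = (\v.v) in ((\w.u) true)) in (4 == 3)) then (let p = (true || (((\q.false) 2) && (if false then false else false))) in true) else false)
step 2: [let@0] (if (4 == 3) then (let p = (true || (((\q.false) 2) && (if false then false else false))) in true) else false)
step 3: [delta@0] (if false then (let p = (true || (((\q.false) 2) && (if false then false else false))) in true) else false)
step 4: [if@root] false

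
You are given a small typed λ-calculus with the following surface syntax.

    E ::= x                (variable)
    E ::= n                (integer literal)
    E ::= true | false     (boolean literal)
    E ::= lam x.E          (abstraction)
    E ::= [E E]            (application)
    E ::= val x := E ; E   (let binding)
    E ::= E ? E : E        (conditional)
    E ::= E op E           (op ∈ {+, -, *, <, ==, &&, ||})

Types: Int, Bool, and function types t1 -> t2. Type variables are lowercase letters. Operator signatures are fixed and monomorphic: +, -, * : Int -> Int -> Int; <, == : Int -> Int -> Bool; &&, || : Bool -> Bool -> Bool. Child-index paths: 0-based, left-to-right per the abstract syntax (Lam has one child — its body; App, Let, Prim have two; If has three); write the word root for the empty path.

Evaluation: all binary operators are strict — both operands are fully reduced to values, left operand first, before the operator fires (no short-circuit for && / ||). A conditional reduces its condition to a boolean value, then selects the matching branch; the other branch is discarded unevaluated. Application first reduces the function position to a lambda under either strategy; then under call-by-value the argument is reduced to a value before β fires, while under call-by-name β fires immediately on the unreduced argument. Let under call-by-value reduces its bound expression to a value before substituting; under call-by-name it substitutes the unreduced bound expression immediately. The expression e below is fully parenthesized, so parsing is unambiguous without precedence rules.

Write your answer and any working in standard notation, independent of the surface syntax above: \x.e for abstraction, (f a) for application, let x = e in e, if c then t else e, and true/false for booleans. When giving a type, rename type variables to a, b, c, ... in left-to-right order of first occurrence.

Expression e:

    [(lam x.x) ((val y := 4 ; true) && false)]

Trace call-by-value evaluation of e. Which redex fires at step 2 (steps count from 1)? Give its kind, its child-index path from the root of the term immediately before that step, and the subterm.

Answer: delta at 1 : (true && false)

Trace:
step 0: ((\x.x) ((let y = 4 in true) && false))
step 1: [let@1.0] ((\x.x) (true && false))
step 2: [delta@1] ((\x.x) false)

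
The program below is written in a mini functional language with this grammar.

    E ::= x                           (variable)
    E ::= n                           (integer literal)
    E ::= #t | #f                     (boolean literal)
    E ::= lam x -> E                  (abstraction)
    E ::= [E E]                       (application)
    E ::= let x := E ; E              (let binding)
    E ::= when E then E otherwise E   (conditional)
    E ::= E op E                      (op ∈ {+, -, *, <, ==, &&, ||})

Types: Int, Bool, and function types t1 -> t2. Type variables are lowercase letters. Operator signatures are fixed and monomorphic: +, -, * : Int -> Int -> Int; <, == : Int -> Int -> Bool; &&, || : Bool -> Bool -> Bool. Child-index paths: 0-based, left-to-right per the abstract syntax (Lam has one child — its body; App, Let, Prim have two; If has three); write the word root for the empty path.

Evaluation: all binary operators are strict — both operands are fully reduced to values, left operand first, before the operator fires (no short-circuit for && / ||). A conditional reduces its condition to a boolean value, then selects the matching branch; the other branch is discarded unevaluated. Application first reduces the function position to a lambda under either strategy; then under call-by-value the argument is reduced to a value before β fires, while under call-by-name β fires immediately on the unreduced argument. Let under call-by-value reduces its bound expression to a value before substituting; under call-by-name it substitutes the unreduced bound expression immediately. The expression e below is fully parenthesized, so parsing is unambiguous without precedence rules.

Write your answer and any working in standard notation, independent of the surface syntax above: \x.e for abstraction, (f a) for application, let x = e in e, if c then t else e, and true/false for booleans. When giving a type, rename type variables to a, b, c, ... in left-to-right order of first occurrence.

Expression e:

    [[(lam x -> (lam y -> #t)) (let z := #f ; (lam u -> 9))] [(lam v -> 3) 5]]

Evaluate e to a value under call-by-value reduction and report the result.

Derivation:
step 0: (((\x.(\y.true)) (let z = false in (\u.9))) ((\v.3) 5))
step 1: [let@0.1] (((\x.(\y.true)) (\u.9)) ((\v.3) 5))
step 2: [beta@0] ((\y.true) ((\v.3) 5))
step 3: [beta@1] ((\y.true) 3)
step 4: [beta@root] true

Answer: true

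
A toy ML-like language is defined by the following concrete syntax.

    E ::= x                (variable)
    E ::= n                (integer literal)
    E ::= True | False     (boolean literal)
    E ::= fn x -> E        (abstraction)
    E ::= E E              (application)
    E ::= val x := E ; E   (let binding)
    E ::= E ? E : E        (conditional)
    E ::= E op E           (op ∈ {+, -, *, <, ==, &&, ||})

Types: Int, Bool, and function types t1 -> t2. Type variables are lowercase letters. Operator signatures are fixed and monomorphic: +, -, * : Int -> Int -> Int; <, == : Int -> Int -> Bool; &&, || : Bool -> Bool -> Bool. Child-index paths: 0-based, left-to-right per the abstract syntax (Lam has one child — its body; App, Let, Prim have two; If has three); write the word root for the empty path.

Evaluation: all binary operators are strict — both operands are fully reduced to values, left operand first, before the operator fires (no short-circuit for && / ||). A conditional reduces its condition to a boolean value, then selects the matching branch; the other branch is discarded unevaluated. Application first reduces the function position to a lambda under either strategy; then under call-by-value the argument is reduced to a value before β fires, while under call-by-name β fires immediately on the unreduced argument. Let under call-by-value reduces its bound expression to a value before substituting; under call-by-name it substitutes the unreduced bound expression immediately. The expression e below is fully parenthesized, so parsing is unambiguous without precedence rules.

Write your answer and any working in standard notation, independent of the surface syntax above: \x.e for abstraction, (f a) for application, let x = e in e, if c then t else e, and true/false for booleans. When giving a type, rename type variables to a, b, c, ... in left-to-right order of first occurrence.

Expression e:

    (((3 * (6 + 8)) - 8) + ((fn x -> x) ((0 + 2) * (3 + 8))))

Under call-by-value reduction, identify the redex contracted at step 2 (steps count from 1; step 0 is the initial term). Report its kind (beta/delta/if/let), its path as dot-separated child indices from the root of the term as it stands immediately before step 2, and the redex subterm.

Answer: delta at 0.0 : (3 * 14)

Derivation:
step 0: (((3 * (6 + 8)) - 8) + ((\x.x) ((0 + 2) * (3 + 8))))
step 1: [delta@0.0.1] (((3 * 14) - 8) + ((\x.x) ((0 + 2) * (3 + 8))))
step 2: [delta@0.0] ((42 - 8) + ((\x.x) ((0 + 2) * (3 + 8))))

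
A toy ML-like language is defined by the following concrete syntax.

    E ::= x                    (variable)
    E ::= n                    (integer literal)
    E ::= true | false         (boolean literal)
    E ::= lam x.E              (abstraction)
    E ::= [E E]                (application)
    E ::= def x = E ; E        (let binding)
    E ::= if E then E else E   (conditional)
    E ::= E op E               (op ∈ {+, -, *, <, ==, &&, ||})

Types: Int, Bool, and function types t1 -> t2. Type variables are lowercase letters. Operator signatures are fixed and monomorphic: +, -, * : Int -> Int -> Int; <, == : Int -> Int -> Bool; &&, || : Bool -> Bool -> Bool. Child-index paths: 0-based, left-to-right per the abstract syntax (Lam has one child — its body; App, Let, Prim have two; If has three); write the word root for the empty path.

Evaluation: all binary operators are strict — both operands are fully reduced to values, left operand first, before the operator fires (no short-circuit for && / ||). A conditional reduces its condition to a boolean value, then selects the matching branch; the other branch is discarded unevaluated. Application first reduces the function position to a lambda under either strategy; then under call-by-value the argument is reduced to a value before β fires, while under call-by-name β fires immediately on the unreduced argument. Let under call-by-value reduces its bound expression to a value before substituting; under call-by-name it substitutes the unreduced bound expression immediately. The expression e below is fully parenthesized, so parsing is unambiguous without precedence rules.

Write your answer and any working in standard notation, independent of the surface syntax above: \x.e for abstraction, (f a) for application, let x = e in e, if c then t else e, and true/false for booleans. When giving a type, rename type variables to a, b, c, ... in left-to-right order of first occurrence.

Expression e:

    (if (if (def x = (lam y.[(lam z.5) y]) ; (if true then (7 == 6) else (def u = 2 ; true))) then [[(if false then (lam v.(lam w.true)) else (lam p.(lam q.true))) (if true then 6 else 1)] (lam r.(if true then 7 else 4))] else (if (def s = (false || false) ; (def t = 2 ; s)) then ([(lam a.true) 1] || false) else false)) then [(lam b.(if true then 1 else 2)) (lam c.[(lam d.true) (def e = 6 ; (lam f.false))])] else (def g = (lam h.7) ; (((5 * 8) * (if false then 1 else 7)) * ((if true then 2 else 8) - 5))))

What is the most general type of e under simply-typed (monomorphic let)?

Answer: Int

Working:
\z._ : b -> Int
y : a
  unify b -> Int ~ a -> c
  unify b ~ a
  unify Int ~ c
_ _ : Int
\y._ : a -> Int
let x : a -> Int
  unify Bool ~ Bool
  unify Int ~ Int
  unify Int ~ Int
let u : Int
  unify Bool ~ Bool
  unify Bool ~ Bool
  unify Bool ~ Bool
\w._ : e -> Bool
\v._ : d -> e -> Bool
\q._ : g -> Bool
\p._ : f -> g -> Bool
  unify d -> e -> Bool ~ f -> g -> Bool
  unify d ~ f
  unify e -> Bool ~ g -> Bool
  unify e ~ g
  unify Bool ~ Bool
  unify Bool ~ Bool
  unify Int ~ Int
  unify f -> g -> Bool ~ Int -> h
  unify f ~ Int
  unify g -> Bool ~ h
_ _ : g -> Bool
  unify Bool ~ Bool
  unify Int ~ Int
\r._ : i -> Int
  unify g -> Bool ~ (i -> Int) -> j
  unify g ~ i -> Int
  unify Bool ~ j
_ _ : Bool
  unify Bool ~ Bool
  unify Bool ~ Bool
let s : Bool
let t : Int
s : Bool
  unify Bool ~ Bool
\a._ : k -> Bool
  unify k -> Bool ~ Int -> l
  unify k ~ Int
  unify Bool ~ l
_ _ : Bool
  unify Bool ~ Bool
  unify Bool ~ Bool
  unify Bool ~ Bool
  unify Bool ~ Bool
  unify Bool ~ Bool
  unify Bool ~ Bool
  unify Int ~ Int
\b._ : m -> Int
\d._ : o -> Bool
let e : Int
\f._ : p -> Bool
  unify o -> Bool ~ (p -> Bool) -> q
  unify o ~ p -> Bool
  unify Bool ~ q
_ _ : Bool
\c._ : n -> Bool
  unify m -> Int ~ (n -> Bool) -> r
  unify m ~ n -> Bool
  unify Int ~ r
_ _ : Int
\h._ : s -> Int
let g : s -> Int
  unify Int ~ Int
  unify Int ~ Int
  unify Int ~ Int
  unify Bool ~ Bool
  unify Int ~ Int
  unify Int ~ Int
  unify Int ~ Int
  unify Bool ~ Bool
  unify Int ~ Int
  unify Int ~ Int
  unify Int ~ Int
  unify Int ~ Int
  unify Int ~ Int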